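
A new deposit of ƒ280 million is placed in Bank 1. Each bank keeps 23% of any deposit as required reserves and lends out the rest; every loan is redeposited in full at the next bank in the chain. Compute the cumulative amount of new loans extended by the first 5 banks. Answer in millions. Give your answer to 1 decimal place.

Bank i lends (1 − rr)^i of the original deposit: Bank 1 lends 280·0.7700 = 215.6000, Bank 2 lends 280·0.7700² = 166.0120, and so on.
Summing a geometric series: total = 280·[0.7700·(1 − 0.7700^5) / (1 − 0.7700)] ≈ 683.6597 million.

ƒ683.7 million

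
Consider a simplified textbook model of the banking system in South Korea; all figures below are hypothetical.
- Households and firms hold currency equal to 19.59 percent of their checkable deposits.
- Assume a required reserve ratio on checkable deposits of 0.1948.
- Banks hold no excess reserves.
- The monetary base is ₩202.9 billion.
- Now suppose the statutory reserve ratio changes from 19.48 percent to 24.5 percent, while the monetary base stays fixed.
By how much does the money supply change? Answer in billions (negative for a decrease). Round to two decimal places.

Initially m₁ = (1 + 0.1959) / (0.1948 + 0.1959) ≈ 3.060916, so M₁ = 3.060916 × 202.9 ≈ 621.0599 billion.
After the change m₂ = (1 + 0.1959) / (0.245 + 0.1959) ≈ 2.712406, so M₂ = 2.712406 × 202.9 ≈ 550.3472 billion.
ΔM = M₂ − M₁ = 550.3472 − 621.0599 = -70.7127 billion.

-70.71 billion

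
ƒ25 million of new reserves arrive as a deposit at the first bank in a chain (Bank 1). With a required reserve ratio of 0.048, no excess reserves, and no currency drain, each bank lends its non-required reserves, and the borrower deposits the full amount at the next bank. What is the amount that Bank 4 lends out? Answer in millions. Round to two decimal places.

ƒ20.53 million

Each bank lends a fraction (1 − rr) = 0.9520 of the deposit it receives, so Bank 4 receives 25·0.9520^3 and lends 25·0.9520^4 ≈ 20.5347 million.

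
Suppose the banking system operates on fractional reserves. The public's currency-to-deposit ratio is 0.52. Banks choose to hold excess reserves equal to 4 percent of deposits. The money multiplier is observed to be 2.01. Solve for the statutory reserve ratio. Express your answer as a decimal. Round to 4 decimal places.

0.1962

Using m = 2.01. Since m = (1 + c)/(c + rr + e), the denominator satisfies c + rr + e = (1 + c)/m = (1 + 0.52) / 2.01 ≈ 0.756219.
With c = 0.52 and e = 0.04, the statutory reserve ratio is 0.756219 − 0.52 − 0.04 = 0.196219.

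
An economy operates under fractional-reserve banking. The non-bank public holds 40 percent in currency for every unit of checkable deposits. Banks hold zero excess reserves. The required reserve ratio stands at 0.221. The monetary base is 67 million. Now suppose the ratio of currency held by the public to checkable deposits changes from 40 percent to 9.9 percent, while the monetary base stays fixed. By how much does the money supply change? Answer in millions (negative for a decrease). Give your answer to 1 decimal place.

79.1 million

Initially m₁ = (1 + 0.4) / (0.221 + 0.4) ≈ 2.2544, so M₁ = 2.2544 × 67 = 151.0448 million.
After the change m₂ = (1 + 0.099) / (0.221 + 0.099) ≈ 3.4344, so M₂ = 3.4344 × 67 = 230.1048 million.
ΔM = M₂ − M₁ = 230.1048 − 151.0448 = 79.06 million.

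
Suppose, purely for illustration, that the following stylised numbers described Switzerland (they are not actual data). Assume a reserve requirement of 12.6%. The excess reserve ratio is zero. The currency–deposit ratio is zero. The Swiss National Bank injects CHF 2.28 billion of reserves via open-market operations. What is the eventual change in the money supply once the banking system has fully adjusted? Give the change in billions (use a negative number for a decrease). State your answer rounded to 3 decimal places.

CHF 18.095 billion

The simple money multiplier is m = 1/rr = 1/0.126 ≈ 7.93651.
An open-market purchase increases the monetary base by 2.28 billion, so ΔM = m × ΔMB = 7.93651 × 2.28 ≈ 18.0952 billion.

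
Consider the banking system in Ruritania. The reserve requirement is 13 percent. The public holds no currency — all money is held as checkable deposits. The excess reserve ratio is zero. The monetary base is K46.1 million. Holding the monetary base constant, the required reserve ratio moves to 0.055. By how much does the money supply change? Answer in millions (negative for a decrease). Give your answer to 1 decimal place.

Initially m₁ = 1 / (0.13) ≈ 7.6923, so M₁ = 7.6923 × 46.1 ≈ 354.615 million.
After the change m₂ = 1 / (0.055) ≈ 18.1818, so M₂ = 18.1818 × 46.1 ≈ 838.181 million.
ΔM = M₂ − M₁ = 838.181 − 354.615 = 483.566 million.

K483.6 million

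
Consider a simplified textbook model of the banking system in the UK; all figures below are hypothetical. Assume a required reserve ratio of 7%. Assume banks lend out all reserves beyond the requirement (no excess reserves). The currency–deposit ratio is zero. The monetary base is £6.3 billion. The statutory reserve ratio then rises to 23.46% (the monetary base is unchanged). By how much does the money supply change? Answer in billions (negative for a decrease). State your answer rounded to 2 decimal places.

Initially m₁ = 1 / (0.07) ≈ 14.2857, so M₁ = 14.2857 × 6.3 ≈ 89.9999 billion.
After the change m₂ = 1 / (0.2346) ≈ 4.2626, so M₂ = 4.2626 × 6.3 ≈ 26.8544 billion.
ΔM = M₂ − M₁ = 26.8544 − 89.9999 = -63.1455 billion.

-63.15 billion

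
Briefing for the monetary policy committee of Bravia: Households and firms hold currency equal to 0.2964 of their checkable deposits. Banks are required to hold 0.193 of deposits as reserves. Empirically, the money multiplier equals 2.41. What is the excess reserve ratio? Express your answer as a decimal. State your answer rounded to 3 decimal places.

0.049

Using m = 2.41. Since m = (1 + c)/(c + rr + e), the denominator satisfies c + rr + e = (1 + c)/m = (1 + 0.2964) / 2.41 ≈ 0.537925.
With c = 0.2964 and rr = 0.193, the excess reserve ratio is 0.537925 − 0.2964 − 0.193 = 0.048525.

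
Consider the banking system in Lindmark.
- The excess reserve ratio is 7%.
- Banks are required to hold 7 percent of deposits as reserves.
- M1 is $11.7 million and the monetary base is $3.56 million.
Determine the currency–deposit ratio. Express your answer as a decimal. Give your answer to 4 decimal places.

0.2361

Using m = M/MB = 11.7/3.56 ≈ 3.286517. From m = (1 + c)/(c + rr + e), rearranging gives 1 + c = m·(c + rr + e), so c·(1 − m) = m·(rr + e) − 1.
Hence c = [m·(rr + e) − 1]/(1 − m) = [3.286517 × (0.07 + 0.07) − 1] / (1 − 3.286517) ≈ 0.236118.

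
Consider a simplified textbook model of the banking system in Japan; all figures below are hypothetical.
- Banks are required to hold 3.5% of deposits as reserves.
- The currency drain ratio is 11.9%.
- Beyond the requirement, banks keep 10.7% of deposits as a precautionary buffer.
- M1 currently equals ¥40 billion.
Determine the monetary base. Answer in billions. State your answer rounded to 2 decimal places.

¥9.33 billion

The money multiplier is m = (1 + c) / (rr + e + c) = (1 + 0.119) / (0.035 + 0.107 + 0.119) ≈ 4.28736.
MB = M / m = 40 / 4.28736 ≈ 9.3298 billion.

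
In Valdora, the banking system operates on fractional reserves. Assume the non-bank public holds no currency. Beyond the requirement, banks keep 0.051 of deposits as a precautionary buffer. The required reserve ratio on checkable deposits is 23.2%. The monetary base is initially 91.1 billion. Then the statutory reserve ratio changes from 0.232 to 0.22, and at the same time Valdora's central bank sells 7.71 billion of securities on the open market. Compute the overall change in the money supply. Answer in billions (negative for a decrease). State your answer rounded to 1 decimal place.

Before: m₁ = 1 / (0.232 + 0.051) ≈ 3.5336, MB₁ = 91.1, so M₁ = 3.5336 × 91.1 ≈ 321.911 billion.
After: m₂ = 1 / (0.22 + 0.051) ≈ 3.69, MB₂ = 91.1 − 7.71 = 83.39, so M₂ = 3.69 × 83.39 = 307.7091 billion.
ΔM = M₂ − M₁ = 307.7091 − 321.911 = -14.2019 billion.

-14.2 billion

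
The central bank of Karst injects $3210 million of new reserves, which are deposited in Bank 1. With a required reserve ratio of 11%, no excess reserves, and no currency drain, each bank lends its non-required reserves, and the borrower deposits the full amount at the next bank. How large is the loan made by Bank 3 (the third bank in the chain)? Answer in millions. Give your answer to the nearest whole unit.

$2263 million

Each bank lends a fraction (1 − rr) = 0.8900 of the deposit it receives, so Bank 3 receives 3210·0.8900^2 and lends 3210·0.8900^3 ≈ 2262.9505 million.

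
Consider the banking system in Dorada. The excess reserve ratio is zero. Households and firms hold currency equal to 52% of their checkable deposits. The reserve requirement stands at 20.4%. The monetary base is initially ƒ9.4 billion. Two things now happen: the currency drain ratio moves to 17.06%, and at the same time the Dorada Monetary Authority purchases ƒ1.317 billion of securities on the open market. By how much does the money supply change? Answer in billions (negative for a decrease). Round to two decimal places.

ƒ13.76 billion

Before: m₁ = (1 + 0.52) / (0.204 + 0.52) ≈ 2.09945, MB₁ = 9.4, so M₁ = 2.09945 × 9.4 ≈ 19.7348 billion.
After: m₂ = (1 + 0.1706) / (0.204 + 0.1706) ≈ 3.12493, MB₂ = 9.4 + 1.317 = 10.717, so M₂ = 3.12493 × 10.717 ≈ 33.4899 billion.
ΔM = M₂ − M₁ = 33.4899 − 19.7348 = 13.7551 billion.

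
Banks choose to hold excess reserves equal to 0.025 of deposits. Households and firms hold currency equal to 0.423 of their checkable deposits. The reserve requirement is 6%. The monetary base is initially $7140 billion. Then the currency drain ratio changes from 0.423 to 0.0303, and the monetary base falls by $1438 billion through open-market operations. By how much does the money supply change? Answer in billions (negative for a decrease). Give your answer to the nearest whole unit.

$30952 billion

Before: m₁ = (1 + 0.423) / (0.06 + 0.025 + 0.423) ≈ 2.80118, MB₁ = 7140, so M₁ = 2.80118 × 7140 = 20000.4252 billion.
After: m₂ = (1 + 0.0303) / (0.06 + 0.025 + 0.0303) ≈ 8.93582, MB₂ = 7140 − 1438 = 5702, so M₂ = 8.93582 × 5702 ≈ 50952.0456 billion.
ΔM = M₂ − M₁ = 50952.0456 − 20000.4252 = 30951.6204 billion.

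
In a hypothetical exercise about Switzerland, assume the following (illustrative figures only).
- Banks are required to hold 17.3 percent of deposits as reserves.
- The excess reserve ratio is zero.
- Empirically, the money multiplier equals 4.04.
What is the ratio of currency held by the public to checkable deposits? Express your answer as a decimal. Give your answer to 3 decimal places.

Using m = 4.04. From m = (1 + c)/(c + rr + e), rearranging gives 1 + c = m·(c + rr + e), so c·(1 − m) = m·(rr + e) − 1.
Hence c = [m·(rr + e) − 1]/(1 − m) = [4.04 × (0.173 + 0) − 1] / (1 − 4.04) ≈ 0.099039.

0.099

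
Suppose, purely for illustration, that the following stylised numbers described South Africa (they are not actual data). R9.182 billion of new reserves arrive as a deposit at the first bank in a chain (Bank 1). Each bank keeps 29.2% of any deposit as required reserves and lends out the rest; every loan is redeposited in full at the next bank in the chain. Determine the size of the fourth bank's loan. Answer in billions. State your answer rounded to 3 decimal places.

R2.307 billion

Each bank lends a fraction (1 − rr) = 0.7080 of the deposit it receives, so Bank 4 receives 9.182·0.7080^3 and lends 9.182·0.7080^4 ≈ 2.3071 billion.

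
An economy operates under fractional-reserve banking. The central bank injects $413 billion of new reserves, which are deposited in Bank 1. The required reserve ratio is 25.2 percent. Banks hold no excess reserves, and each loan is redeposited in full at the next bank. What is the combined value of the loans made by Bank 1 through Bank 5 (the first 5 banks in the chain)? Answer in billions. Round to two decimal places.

Bank i lends (1 − rr)^i of the original deposit: Bank 1 lends 413·0.7480 = 308.9240, Bank 2 lends 413·0.7480² ≈ 231.0752, and so on.
Summing a geometric series: total = 413·[0.7480·(1 − 0.7480^5) / (1 − 0.7480)] ≈ 938.8379 billion.

$938.84 billion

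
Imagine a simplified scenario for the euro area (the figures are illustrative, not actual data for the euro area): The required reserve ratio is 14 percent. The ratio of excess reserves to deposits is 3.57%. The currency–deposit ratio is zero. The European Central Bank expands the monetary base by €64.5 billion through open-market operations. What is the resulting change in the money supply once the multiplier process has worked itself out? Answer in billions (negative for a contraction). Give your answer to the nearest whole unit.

The money multiplier is m = 1 / (rr + e) = 1 / (0.14 + 0.0357) ≈ 5.6915.
The purchase adds 64.5 billion of base, so ΔM = m × ΔMB = 5.6915 × (+64.5) ≈ 367.1017 billion.

€367 billion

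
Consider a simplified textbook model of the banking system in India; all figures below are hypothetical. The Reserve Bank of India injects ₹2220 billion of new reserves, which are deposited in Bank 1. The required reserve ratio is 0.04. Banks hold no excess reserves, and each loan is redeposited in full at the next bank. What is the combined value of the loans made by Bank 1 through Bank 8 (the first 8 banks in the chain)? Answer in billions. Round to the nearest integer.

Bank i lends (1 − rr)^i of the original deposit: Bank 1 lends 2220·0.9600 = 2131.2000, Bank 2 lends 2220·0.9600² = 2045.9520, and so on.
Summing a geometric series: total = 2220·[0.9600·(1 − 0.9600^8) / (1 − 0.9600)] ≈ 14844.3632 billion.

₹14844 billion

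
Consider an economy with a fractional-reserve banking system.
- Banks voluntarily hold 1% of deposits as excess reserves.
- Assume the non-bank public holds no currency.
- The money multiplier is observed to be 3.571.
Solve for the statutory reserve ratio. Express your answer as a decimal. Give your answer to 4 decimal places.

0.2700

Using m = 3.571. Since m = (1 + c)/(c + rr + e), the denominator satisfies c + rr + e = (1 + c)/m = (1 + 0) / 3.571 ≈ 0.280034.
With c = 0 and e = 0.01, the statutory reserve ratio is 0.280034 − 0 − 0.01 = 0.270034.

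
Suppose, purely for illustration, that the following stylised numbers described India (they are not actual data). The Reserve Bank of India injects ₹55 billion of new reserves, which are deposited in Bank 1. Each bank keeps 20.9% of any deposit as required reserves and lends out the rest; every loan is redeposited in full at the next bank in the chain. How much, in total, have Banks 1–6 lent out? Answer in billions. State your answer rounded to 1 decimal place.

Bank i lends (1 − rr)^i of the original deposit: Bank 1 lends 55·0.7910 = 43.5050, Bank 2 lends 55·0.7910² ≈ 34.4125, and so on.
Summing a geometric series: total = 55·[0.7910·(1 − 0.7910^6) / (1 − 0.7910)] ≈ 157.1718 billion.

₹157.2 billion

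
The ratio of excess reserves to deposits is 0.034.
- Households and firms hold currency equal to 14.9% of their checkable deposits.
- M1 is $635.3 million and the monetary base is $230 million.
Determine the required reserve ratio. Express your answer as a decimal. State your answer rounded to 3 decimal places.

Using m = M/MB = 635.3/230 ≈ 2.762174. Since m = (1 + c)/(c + rr + e), the denominator satisfies c + rr + e = (1 + c)/m = (1 + 0.149) / 2.762174 ≈ 0.415977.
With c = 0.149 and e = 0.034, the required reserve ratio is 0.415977 − 0.149 − 0.034 = 0.232977.

0.233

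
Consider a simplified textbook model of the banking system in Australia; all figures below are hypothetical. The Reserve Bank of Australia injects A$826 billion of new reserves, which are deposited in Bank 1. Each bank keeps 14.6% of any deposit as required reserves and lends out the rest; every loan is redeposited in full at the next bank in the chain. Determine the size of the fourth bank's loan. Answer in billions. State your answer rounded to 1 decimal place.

A$439.4 billion

Each bank lends a fraction (1 − rr) = 0.8540 of the deposit it receives, so Bank 4 receives 826·0.8540^3 and lends 826·0.8540^4 ≈ 439.3509 billion.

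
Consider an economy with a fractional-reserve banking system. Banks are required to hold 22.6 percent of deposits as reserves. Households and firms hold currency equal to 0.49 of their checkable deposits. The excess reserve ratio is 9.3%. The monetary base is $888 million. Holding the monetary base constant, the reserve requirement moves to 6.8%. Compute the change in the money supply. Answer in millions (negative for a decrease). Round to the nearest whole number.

Initially m₁ = (1 + 0.49) / (0.226 + 0.093 + 0.49) ≈ 1.8418, so M₁ = 1.8418 × 888 = 1635.5184 million.
After the change m₂ = (1 + 0.49) / (0.068 + 0.093 + 0.49) ≈ 2.2888, so M₂ = 2.2888 × 888 = 2032.4544 million.
ΔM = M₂ − M₁ = 2032.4544 − 1635.5184 = 396.936 million.

$397 million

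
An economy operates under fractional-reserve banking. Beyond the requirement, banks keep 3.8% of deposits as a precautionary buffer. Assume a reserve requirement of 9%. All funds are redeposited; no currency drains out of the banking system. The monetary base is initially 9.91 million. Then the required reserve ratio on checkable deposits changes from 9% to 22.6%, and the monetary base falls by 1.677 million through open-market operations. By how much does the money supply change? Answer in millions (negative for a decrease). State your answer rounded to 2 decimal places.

Before: m₁ = 1 / (0.09 + 0.038) = 7.8125, MB₁ = 9.91, so M₁ = 7.8125 × 9.91 ≈ 77.4219 million.
After: m₂ = 1 / (0.226 + 0.038) ≈ 3.7879, MB₂ = 9.91 − 1.677 = 8.233, so M₂ = 3.7879 × 8.233 ≈ 31.1858 million.
ΔM = M₂ − M₁ = 31.1858 − 77.4219 = -46.2361 million.

-46.24 million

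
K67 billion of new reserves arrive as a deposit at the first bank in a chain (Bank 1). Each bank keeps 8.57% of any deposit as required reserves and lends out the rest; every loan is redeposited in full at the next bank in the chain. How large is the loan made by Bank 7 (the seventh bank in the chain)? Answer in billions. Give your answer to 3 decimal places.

Each bank lends a fraction (1 − rr) = 0.9143 of the deposit it receives, so Bank 7 receives 67·0.9143^6 and lends 67·0.9143^7 ≈ 35.7846 billion.

K35.785 billion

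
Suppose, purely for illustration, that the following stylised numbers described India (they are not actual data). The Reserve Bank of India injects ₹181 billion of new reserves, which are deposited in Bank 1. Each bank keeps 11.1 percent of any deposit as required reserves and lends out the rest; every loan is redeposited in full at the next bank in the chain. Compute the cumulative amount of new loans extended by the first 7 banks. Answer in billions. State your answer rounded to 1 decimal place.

₹813.5 billion

Bank i lends (1 − rr)^i of the original deposit: Bank 1 lends 181·0.8890 = 160.9090, Bank 2 lends 181·0.8890² ≈ 143.0481, and so on.
Summing a geometric series: total = 181·[0.8890·(1 − 0.8890^7) / (1 − 0.8890)] ≈ 813.4658 billion.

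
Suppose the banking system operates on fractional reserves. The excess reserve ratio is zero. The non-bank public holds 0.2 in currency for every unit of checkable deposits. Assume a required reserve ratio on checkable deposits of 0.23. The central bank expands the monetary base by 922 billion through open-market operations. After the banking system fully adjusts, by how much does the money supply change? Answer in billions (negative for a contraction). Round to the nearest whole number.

The money multiplier is m = (1 + c) / (rr + c) = (1 + 0.2) / (0.23 + 0.2) ≈ 2.7907.
The purchase adds 922 billion of base, so ΔM = m × ΔMB = 2.7907 × (+922) = 2573.0254 billion.

2573 billion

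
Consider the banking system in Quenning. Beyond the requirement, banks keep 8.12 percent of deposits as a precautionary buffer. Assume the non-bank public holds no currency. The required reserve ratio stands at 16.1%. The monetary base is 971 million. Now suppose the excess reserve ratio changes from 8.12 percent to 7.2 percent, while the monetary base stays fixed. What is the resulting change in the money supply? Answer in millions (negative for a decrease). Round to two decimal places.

Initially m₁ = 1 / (0.161 + 0.0812) ≈ 4.128819, so M₁ = 4.128819 × 971 ≈ 4009.0832 million.
After the change m₂ = 1 / (0.161 + 0.072) ≈ 4.291845, so M₂ = 4.291845 × 971 ≈ 4167.3815 million.
ΔM = M₂ − M₁ = 4167.3815 − 4009.0832 = 158.2983 million.

158.30 million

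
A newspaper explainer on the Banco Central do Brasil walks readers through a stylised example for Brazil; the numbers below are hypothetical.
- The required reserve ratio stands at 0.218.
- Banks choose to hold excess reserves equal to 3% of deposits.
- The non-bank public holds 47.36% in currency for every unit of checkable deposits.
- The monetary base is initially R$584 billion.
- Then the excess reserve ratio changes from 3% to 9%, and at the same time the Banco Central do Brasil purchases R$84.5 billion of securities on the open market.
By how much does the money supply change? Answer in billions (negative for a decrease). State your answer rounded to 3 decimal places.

Before: m₁ = (1 + 0.4736) / (0.218 + 0.03 + 0.4736) ≈ 2.0421286, MB₁ = 584, so M₁ = 2.0421286 × 584 ≈ 1192.6031 billion.
After: m₂ = (1 + 0.4736) / (0.218 + 0.09 + 0.4736) ≈ 1.8853634, MB₂ = 584 + 84.5 = 668.5, so M₂ = 1.8853634 × 668.5 ≈ 1260.3654 billion.
ΔM = M₂ − M₁ = 1260.3654 − 1192.6031 = 67.7623 billion.

R$67.762 billion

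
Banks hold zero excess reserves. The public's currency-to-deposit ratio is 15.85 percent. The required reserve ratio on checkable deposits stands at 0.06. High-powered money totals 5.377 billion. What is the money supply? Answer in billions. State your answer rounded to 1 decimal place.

28.5 billion

The money multiplier is m = (1 + c) / (rr + c) = (1 + 0.1585) / (0.06 + 0.1585) ≈ 5.3021.
So M = m × MB = 5.3021 × 5.377 ≈ 28.5094 billion.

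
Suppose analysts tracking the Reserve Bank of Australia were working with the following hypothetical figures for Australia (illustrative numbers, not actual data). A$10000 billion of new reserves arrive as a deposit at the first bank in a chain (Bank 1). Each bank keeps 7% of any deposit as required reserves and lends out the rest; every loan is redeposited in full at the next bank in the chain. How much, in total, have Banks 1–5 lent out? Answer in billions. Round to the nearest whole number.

Bank i lends (1 − rr)^i of the original deposit: Bank 1 lends 10000·0.9300 = 9300.0000, Bank 2 lends 10000·0.9300² = 8649.0000, and so on.
Summing a geometric series: total = 10000·[0.9300·(1 − 0.9300^5) / (1 − 0.9300)] ≈ 40429.9738 billion.

A$40430 billion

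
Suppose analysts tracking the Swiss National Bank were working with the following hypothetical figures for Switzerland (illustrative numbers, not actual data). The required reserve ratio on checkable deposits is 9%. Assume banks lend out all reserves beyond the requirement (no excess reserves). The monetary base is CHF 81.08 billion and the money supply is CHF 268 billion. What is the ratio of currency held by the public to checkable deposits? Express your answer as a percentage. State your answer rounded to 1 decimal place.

Using m = M/MB = 268/81.08 ≈ 3.305377. From m = (1 + c)/(c + rr + e), rearranging gives 1 + c = m·(c + rr + e), so c·(1 − m) = m·(rr + e) − 1.
Hence c = [m·(rr + e) − 1]/(1 − m) = [3.305377 × (0.09 + 0) − 1] / (1 − 3.305377) ≈ 0.304729.

30.5%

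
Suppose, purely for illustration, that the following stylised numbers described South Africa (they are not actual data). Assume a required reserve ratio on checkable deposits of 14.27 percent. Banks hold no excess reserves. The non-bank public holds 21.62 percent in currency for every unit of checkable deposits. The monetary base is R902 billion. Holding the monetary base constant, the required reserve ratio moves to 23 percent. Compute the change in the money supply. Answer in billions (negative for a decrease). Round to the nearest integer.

-598 billion

Initially m₁ = (1 + 0.2162) / (0.1427 + 0.2162) ≈ 3.3887, so M₁ = 3.3887 × 902 = 3056.6074 billion.
After the change m₂ = (1 + 0.2162) / (0.23 + 0.2162) ≈ 2.7257, so M₂ = 2.7257 × 902 = 2458.5814 billion.
ΔM = M₂ − M₁ = 2458.5814 − 3056.6074 = -598.026 billion.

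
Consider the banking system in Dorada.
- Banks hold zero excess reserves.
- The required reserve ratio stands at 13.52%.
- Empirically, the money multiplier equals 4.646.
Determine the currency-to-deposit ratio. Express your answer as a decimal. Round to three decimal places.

Using m = 4.646. From m = (1 + c)/(c + rr + e), rearranging gives 1 + c = m·(c + rr + e), so c·(1 − m) = m·(rr + e) − 1.
Hence c = [m·(rr + e) − 1]/(1 − m) = [4.646 × (0.1352 + 0) − 1] / (1 − 4.646) ≈ 0.101991.

0.102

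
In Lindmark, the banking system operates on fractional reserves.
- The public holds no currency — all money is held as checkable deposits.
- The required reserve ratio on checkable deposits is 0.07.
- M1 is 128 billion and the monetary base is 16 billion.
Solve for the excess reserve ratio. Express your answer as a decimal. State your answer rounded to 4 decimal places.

0.0550

Using m = M/MB = 128/16 = 8.000000. Since m = (1 + c)/(c + rr + e), the denominator satisfies c + rr + e = (1 + c)/m = (1 + 0) / 8.000000 = 0.125000.
With c = 0 and rr = 0.07, the excess reserve ratio is 0.125000 − 0 − 0.07 = 0.055.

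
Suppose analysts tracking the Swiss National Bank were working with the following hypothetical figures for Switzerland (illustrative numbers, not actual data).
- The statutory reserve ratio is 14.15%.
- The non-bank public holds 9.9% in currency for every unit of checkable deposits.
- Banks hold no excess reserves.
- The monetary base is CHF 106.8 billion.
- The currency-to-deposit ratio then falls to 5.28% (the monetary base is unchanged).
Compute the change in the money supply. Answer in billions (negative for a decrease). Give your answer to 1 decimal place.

Initially m₁ = (1 + 0.099) / (0.1415 + 0.099) ≈ 4.56965, so M₁ = 4.56965 × 106.8 ≈ 488.0386 billion.
After the change m₂ = (1 + 0.0528) / (0.1415 + 0.0528) ≈ 5.41843, so M₂ = 5.41843 × 106.8 ≈ 578.6883 billion.
ΔM = M₂ − M₁ = 578.6883 − 488.0386 = 90.6497 billion.

CHF 90.6 billion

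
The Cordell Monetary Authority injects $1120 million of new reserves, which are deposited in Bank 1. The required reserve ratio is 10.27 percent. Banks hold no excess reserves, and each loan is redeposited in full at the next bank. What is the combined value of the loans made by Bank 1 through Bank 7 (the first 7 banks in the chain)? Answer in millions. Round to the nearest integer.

Bank i lends (1 − rr)^i of the original deposit: Bank 1 lends 1120·0.8973 = 1004.9760, Bank 2 lends 1120·0.8973² ≈ 901.7650, and so on.
Summing a geometric series: total = 1120·[0.8973·(1 − 0.8973^7) / (1 − 0.8973)] ≈ 5202.5600 million.

$5203 million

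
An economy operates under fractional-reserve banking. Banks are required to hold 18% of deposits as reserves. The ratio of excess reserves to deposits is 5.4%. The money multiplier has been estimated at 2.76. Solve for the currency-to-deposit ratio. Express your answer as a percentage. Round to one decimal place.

20.1%

Using m = 2.76. From m = (1 + c)/(c + rr + e), rearranging gives 1 + c = m·(c + rr + e), so c·(1 − m) = m·(rr + e) − 1.
Hence c = [m·(rr + e) − 1]/(1 − m) = [2.76 × (0.18 + 0.054) − 1] / (1 − 2.76) ≈ 0.201227.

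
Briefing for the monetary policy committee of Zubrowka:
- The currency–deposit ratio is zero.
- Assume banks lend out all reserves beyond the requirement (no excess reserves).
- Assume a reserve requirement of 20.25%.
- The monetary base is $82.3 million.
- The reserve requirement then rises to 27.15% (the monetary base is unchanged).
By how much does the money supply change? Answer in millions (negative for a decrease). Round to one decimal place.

-103.3 million

Initially m₁ = 1 / (0.2025) ≈ 4.9383, so M₁ = 4.9383 × 82.3 ≈ 406.4221 million.
After the change m₂ = 1 / (0.2715) ≈ 3.6832, so M₂ = 3.6832 × 82.3 ≈ 303.1274 million.
ΔM = M₂ − M₁ = 303.1274 − 406.4221 = -103.2947 million.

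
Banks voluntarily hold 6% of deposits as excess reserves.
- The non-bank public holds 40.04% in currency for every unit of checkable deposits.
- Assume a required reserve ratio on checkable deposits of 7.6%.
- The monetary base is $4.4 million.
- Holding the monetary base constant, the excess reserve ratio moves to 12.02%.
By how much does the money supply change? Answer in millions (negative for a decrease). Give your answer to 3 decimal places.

Initially m₁ = (1 + 0.4004) / (0.076 + 0.06 + 0.4004) ≈ 2.61074, so M₁ = 2.61074 × 4.4 ≈ 11.4873 million.
After the change m₂ = (1 + 0.4004) / (0.076 + 0.1202 + 0.4004) ≈ 2.34730, so M₂ = 2.34730 × 4.4 ≈ 10.3281 million.
ΔM = M₂ − M₁ = 10.3281 − 11.4873 = -1.1592 million.

-1.159 million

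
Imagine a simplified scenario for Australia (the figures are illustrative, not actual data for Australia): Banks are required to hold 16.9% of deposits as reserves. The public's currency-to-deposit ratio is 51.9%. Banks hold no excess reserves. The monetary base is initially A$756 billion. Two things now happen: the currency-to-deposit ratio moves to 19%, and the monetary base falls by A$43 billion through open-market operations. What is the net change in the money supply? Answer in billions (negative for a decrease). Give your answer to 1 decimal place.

Before: m₁ = (1 + 0.519) / (0.169 + 0.519) ≈ 2.20785, MB₁ = 756, so M₁ = 2.20785 × 756 = 1669.1346 billion.
After: m₂ = (1 + 0.19) / (0.169 + 0.19) ≈ 3.31476, MB₂ = 756 − 43 = 713, so M₂ = 3.31476 × 713 ≈ 2363.4239 billion.
ΔM = M₂ − M₁ = 2363.4239 − 1669.1346 = 694.2893 billion.

A$694.3 billion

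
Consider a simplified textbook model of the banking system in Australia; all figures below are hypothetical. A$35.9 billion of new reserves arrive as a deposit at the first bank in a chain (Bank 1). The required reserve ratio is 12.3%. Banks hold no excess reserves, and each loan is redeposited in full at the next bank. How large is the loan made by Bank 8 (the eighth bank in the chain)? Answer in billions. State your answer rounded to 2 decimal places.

Each bank lends a fraction (1 − rr) = 0.8770 of the deposit it receives, so Bank 8 receives 35.9·0.8770^7 and lends 35.9·0.8770^8 ≈ 12.5629 billion.

A$12.56 billion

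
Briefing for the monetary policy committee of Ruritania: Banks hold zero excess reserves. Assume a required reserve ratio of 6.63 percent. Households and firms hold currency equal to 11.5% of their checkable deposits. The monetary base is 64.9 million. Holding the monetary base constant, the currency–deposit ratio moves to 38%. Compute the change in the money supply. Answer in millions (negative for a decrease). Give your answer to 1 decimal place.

Initially m₁ = (1 + 0.115) / (0.0663 + 0.115) ≈ 6.15, so M₁ = 6.15 × 64.9 = 399.135 million.
After the change m₂ = (1 + 0.38) / (0.0663 + 0.38) ≈ 3.0921, so M₂ = 3.0921 × 64.9 ≈ 200.6773 million.
ΔM = M₂ − M₁ = 200.6773 − 399.135 = -198.4577 million.

-198.5 million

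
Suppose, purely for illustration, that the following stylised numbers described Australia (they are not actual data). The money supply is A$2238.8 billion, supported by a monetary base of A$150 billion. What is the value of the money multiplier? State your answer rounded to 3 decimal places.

14.925

The money multiplier is m = M / MB = 2238.8 / 150 ≈ 14.92533.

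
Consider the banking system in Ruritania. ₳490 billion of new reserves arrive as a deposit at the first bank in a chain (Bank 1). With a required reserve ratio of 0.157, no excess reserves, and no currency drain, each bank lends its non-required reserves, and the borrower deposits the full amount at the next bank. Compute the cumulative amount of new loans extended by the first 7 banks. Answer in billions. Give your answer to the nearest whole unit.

Bank i lends (1 − rr)^i of the original deposit: Bank 1 lends 490·0.8430 = 413.0700, Bank 2 lends 490·0.8430² ≈ 348.2180, and so on.
Summing a geometric series: total = 490·[0.8430·(1 − 0.8430^7) / (1 − 0.8430)] ≈ 1835.0119 billion.

₳1835 billion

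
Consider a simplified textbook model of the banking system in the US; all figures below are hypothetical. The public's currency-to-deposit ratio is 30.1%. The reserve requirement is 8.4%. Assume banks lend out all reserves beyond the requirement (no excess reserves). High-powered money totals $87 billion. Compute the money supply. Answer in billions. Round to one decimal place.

The money multiplier is m = (1 + c) / (rr + c) = (1 + 0.301) / (0.084 + 0.301) ≈ 3.3792.
So M = m × MB = 3.3792 × 87 = 293.9904 billion.

$294.0 billion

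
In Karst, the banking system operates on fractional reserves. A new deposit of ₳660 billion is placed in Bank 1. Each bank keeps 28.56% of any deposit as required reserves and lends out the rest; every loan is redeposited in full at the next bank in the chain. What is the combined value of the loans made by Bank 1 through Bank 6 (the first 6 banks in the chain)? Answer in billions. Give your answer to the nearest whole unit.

Bank i lends (1 − rr)^i of the original deposit: Bank 1 lends 660·0.7144 = 471.5040, Bank 2 lends 660·0.7144² ≈ 336.8425, and so on.
Summing a geometric series: total = 660·[0.7144·(1 − 0.7144^6) / (1 − 0.7144)] ≈ 1431.4540 billion.

₳1431 billion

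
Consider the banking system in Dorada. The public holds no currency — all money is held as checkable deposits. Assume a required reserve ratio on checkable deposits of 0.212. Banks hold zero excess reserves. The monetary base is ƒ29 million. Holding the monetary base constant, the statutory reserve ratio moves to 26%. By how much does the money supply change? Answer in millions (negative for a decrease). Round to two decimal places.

-25.25 million

Initially m₁ = 1 / (0.212) ≈ 4.71698, so M₁ = 4.71698 × 29 ≈ 136.7924 million.
After the change m₂ = 1 / (0.26) ≈ 3.84615, so M₂ = 3.84615 × 29 ≈ 111.5384 million.
ΔM = M₂ − M₁ = 111.5384 − 136.7924 = -25.254 million.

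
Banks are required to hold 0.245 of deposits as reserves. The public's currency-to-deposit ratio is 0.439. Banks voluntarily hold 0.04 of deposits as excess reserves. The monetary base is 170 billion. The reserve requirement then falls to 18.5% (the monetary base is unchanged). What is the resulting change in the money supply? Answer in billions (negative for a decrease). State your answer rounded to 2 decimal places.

Initially m₁ = (1 + 0.439) / (0.245 + 0.04 + 0.439) ≈ 1.987569, so M₁ = 1.987569 × 170 ≈ 337.8867 billion.
After the change m₂ = (1 + 0.439) / (0.185 + 0.04 + 0.439) ≈ 2.167169, so M₂ = 2.167169 × 170 ≈ 368.4187 billion.
ΔM = M₂ − M₁ = 368.4187 − 337.8867 = 30.532 billion.

30.53 billion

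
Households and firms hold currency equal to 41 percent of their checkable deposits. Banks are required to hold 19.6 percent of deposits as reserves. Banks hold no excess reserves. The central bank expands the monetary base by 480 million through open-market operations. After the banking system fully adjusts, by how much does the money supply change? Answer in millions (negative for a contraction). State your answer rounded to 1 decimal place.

1116.8 million

The money multiplier is m = (1 + c) / (rr + c) = (1 + 0.41) / (0.196 + 0.41) ≈ 2.32673.
The purchase adds 480 million of base, so ΔM = m × ΔMB = 2.32673 × (+480) = 1116.8304 million.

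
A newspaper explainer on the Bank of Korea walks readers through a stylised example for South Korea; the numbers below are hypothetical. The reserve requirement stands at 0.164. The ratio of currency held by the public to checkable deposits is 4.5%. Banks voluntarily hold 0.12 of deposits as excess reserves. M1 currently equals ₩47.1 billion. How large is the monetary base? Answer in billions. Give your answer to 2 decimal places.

₩14.83 billion

The money multiplier is m = (1 + c) / (rr + e + c) = (1 + 0.045) / (0.164 + 0.12 + 0.045) ≈ 3.17629.
MB = M / m = 47.1 / 3.17629 ≈ 14.8286 billion.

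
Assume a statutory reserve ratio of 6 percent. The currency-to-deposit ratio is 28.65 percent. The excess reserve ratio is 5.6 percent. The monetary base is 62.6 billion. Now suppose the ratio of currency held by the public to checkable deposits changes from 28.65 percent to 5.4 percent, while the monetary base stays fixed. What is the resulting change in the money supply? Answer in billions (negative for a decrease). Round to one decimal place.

Initially m₁ = (1 + 0.2865) / (0.06 + 0.056 + 0.2865) ≈ 3.1963, so M₁ = 3.1963 × 62.6 ≈ 200.0884 billion.
After the change m₂ = (1 + 0.054) / (0.06 + 0.056 + 0.054) = 6.2, so M₂ = 6.2 × 62.6 = 388.12 billion.
ΔM = M₂ − M₁ = 388.12 − 200.0884 = 188.0316 billion.

188.0 billion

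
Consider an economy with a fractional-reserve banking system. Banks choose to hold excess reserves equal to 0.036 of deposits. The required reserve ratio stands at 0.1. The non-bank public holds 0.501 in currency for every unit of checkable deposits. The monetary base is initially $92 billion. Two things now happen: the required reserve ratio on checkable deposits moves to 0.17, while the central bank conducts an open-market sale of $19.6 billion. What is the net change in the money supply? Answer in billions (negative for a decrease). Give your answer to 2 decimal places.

Before: m₁ = (1 + 0.501) / (0.1 + 0.036 + 0.501) ≈ 2.35636, MB₁ = 92, so M₁ = 2.35636 × 92 ≈ 216.7851 billion.
After: m₂ = (1 + 0.501) / (0.17 + 0.036 + 0.501) ≈ 2.12306, MB₂ = 92 − 19.6 = 72.4, so M₂ = 2.12306 × 72.4 ≈ 153.7095 billion.
ΔM = M₂ − M₁ = 153.7095 − 216.7851 = -63.0756 billion.

-63.08 billion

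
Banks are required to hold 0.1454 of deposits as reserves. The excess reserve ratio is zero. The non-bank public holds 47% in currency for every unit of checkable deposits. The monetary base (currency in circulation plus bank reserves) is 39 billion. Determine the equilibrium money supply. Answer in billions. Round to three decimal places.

The money multiplier is m = (1 + c) / (rr + c) = (1 + 0.47) / (0.1454 + 0.47) ≈ 2.388690.
So M = m × MB = 2.388690 × 39 ≈ 93.1589 billion.

93.159 billion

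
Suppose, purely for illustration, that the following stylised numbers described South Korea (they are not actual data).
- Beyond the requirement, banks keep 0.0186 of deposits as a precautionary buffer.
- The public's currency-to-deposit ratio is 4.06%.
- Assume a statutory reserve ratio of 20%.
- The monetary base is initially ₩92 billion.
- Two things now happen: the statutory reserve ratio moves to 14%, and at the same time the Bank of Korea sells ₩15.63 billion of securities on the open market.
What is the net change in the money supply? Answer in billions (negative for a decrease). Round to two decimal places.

Before: m₁ = (1 + 0.0406) / (0.2 + 0.0186 + 0.0406) ≈ 4.01466, MB₁ = 92, so M₁ = 4.01466 × 92 ≈ 369.3487 billion.
After: m₂ = (1 + 0.0406) / (0.14 + 0.0186 + 0.0406) ≈ 5.22390, MB₂ = 92 − 15.63 = 76.37, so M₂ = 5.22390 × 76.37 ≈ 398.9492 billion.
ΔM = M₂ − M₁ = 398.9492 − 369.3487 = 29.6005 billion.

₩29.60 billion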